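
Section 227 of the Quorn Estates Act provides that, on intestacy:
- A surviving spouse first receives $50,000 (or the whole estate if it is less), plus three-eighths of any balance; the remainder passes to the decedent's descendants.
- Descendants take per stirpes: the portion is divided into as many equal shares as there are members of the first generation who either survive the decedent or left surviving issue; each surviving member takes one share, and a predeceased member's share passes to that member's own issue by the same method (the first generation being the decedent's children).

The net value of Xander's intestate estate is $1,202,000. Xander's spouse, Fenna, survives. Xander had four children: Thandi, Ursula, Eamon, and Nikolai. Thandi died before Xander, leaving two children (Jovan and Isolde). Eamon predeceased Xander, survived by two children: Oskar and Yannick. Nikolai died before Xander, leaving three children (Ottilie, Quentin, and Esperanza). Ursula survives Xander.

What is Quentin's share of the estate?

Quentin receives $60,000.

Fenna first takes $50,000, leaving a balance of $1,152,000. Fenna then takes three-eighths of the balance ($432,000), for a total of $482,000. The remaining $720,000 passes to the descendants.
The descendants' portion ($720,000) is divided into 4 shares of $180,000: Ursula takes $180,000; Thandi's $180,000 share passes to Thandi's issue; Eamon's $180,000 share passes to Eamon's issue; Nikolai's $180,000 share passes to Nikolai's issue.
Thandi's share ($180,000) is divided into 2 shares of $90,000: Jovan and Isolde each take $90,000.
Eamon's share ($180,000) is divided into 2 shares of $90,000: Oskar and Yannick each take $90,000.
Nikolai's share ($180,000) is divided into 3 shares of $60,000: Ottilie, Quentin, and Esperanza each take $60,000.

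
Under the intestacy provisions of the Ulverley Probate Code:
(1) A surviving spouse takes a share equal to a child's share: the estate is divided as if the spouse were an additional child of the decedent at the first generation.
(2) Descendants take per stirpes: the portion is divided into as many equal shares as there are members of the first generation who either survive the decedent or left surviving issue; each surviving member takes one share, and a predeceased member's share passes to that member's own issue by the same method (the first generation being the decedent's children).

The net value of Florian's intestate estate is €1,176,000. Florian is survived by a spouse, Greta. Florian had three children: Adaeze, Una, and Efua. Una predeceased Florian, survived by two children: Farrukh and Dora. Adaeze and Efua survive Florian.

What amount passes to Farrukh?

The spouse counts as an additional share at the children's level, so there are 4 primary shares of €294,000. Greta takes one such share (€294,000).
The children's combined portion (€882,000) is divided into 3 shares of €294,000: Adaeze and Efua each take €294,000; Una's €294,000 share passes to Una's issue.
Una's share (€294,000) is divided into 2 shares of €147,000: Farrukh and Dora each take €147,000.

Farrukh receives €147,000.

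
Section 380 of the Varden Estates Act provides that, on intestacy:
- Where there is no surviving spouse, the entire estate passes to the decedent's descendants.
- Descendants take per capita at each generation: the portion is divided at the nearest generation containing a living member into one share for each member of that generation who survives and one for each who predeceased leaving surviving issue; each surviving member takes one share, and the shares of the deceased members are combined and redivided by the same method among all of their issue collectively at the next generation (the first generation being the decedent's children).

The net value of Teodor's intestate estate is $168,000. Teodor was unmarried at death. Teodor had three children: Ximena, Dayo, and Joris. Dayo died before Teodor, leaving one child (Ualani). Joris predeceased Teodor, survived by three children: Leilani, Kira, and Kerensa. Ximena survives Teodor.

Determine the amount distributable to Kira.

The entire $168,000 passes to the descendants.
That amount ($168,000) is divided at the children's generation into 3 shares of $56,000. Ximena takes $56,000. The 2 shares of the deceased (Dayo and Joris) are combined into a pool of $112,000.
That pool ($112,000) is divided at the grandchildren's generation equally among Ualani, Leilani, Kira, and Kerensa: $28,000 each.

Kira receives $28,000.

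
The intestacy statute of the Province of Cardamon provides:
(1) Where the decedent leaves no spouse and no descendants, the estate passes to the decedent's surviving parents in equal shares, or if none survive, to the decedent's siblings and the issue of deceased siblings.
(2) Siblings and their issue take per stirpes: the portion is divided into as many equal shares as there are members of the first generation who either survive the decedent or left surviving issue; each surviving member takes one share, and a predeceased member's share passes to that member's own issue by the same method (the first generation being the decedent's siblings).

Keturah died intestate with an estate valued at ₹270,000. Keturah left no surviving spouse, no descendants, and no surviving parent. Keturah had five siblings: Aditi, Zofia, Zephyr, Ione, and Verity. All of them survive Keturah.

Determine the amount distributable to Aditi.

Aditi receives ₹54,000.

The entire ₹270,000 passes to the siblings and their issue.
That amount (₹270,000) is divided into 5 shares of ₹54,000: Aditi, Zofia, Zephyr, Ione, and Verity each take ₹54,000.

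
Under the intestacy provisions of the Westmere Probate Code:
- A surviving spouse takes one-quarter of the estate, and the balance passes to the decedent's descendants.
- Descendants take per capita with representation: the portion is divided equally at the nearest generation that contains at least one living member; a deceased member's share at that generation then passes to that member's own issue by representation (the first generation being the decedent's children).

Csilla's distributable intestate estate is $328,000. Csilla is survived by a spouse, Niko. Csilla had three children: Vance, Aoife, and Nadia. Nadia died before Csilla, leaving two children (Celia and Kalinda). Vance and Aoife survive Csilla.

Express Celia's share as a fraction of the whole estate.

Celia receives 1/8 of the estate.

Niko takes one-quarter of $328,000 = $82,000. The remaining $246,000 passes to the descendants.
The descendants' portion ($246,000) is divided into 3 shares of $82,000: Vance and Aoife each take $82,000; Nadia's $82,000 share passes to Nadia's issue.
Nadia's share ($82,000) is divided into 2 shares of $41,000: Celia and Kalinda each take $41,000.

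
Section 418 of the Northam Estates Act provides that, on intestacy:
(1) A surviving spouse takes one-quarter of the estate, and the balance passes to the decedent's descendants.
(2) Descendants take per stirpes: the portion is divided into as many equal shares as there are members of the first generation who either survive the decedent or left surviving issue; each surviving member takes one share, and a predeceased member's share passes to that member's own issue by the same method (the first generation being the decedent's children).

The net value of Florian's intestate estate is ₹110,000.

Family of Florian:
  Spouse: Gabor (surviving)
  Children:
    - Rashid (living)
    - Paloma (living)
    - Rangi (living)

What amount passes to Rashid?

Gabor takes one-quarter of ₹110,000 = ₹27,500. The remaining ₹82,500 passes to the descendants.
The descendants' portion (₹82,500) is divided into 3 shares of ₹27,500: Rashid, Paloma, and Rangi each take ₹27,500.

Rashid receives ₹27,500.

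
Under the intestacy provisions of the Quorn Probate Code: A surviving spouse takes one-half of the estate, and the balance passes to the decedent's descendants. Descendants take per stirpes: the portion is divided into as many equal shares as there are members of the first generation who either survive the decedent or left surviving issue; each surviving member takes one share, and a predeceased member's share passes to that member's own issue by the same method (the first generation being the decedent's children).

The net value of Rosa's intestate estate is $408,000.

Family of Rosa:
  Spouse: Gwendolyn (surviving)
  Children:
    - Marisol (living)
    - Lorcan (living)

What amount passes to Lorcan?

Gwendolyn takes one-half of $408,000 = $204,000. The remaining $204,000 passes to the descendants.
The descendants' portion ($204,000) is divided into 2 shares of $102,000: Marisol and Lorcan each take $102,000.

Lorcan receives $102,000.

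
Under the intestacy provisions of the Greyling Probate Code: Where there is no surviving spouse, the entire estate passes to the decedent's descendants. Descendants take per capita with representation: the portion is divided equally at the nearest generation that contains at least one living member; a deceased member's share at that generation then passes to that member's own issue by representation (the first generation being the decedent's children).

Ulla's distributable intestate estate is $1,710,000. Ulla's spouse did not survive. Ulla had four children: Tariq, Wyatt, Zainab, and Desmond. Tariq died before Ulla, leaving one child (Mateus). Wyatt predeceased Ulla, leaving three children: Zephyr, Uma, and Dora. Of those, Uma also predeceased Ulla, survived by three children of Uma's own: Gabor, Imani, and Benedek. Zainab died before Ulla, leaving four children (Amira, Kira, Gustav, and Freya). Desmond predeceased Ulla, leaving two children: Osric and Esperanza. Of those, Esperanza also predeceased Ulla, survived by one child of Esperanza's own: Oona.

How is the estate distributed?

Mateus: $171,000; Zephyr: $171,000; Gabor: $57,000; Imani: $57,000; Benedek: $57,000; Dora: $171,000; Amira: $171,000; Kira: $171,000; Gustav: $171,000; Freya: $171,000; Osric: $171,000; Oona: $171,000

The entire $1,710,000 passes to the descendants.
No child survives, so the initial division is made at the grandchildren's generation.
That amount ($1,710,000) is divided into 10 shares of $171,000: Mateus, Zephyr, Dora, Amira, Kira, Gustav, Freya, and Osric each take $171,000; Uma's $171,000 share passes to Uma's issue; Esperanza's $171,000 share passes to Esperanza's issue.
Uma's share ($171,000) is divided into 3 shares of $57,000: Gabor, Imani, and Benedek each take $57,000.
Esperanza's share ($171,000) passes entirely to Oona.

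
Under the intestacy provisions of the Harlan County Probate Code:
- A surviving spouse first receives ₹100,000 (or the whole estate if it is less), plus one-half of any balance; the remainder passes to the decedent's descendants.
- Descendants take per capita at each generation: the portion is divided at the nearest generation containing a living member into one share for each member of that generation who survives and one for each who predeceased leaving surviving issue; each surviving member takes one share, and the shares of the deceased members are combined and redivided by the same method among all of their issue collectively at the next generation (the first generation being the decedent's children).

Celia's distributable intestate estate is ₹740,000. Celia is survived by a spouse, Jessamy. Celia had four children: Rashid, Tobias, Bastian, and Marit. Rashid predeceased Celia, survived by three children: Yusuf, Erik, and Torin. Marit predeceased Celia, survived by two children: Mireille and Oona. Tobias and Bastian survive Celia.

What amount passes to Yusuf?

Jessamy first takes ₹100,000, leaving a balance of ₹640,000. Jessamy then takes one-half of the balance (₹320,000), for a total of ₹420,000. The remaining ₹320,000 passes to the descendants.
The descendants' portion (₹320,000) is divided at the children's generation into 4 shares of ₹80,000. Tobias and Bastian each take ₹80,000. The 2 shares of the deceased (Rashid and Marit) are combined into a pool of ₹160,000.
That pool (₹160,000) is divided at the grandchildren's generation equally among Yusuf, Erik, Torin, Mireille, and Oona: ₹32,000 each.

Yusuf receives ₹32,000.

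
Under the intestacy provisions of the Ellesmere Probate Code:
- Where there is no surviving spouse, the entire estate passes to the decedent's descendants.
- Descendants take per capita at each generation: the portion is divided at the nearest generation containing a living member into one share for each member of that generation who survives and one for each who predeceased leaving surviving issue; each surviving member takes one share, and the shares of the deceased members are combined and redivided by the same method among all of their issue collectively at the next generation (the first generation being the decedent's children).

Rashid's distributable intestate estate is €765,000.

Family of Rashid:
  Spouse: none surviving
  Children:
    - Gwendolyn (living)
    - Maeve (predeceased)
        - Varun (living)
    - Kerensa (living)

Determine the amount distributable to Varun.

Varun receives €255,000.

The entire €765,000 passes to the descendants.
That amount (€765,000) is divided at the children's generation into 3 shares of €255,000. Gwendolyn and Kerensa each take €255,000. The remaining share for the deceased Maeve (€255,000) is carried to the next generation.
That pool (€255,000) passes entirely to Varun, the sole taker at the grandchildren's generation.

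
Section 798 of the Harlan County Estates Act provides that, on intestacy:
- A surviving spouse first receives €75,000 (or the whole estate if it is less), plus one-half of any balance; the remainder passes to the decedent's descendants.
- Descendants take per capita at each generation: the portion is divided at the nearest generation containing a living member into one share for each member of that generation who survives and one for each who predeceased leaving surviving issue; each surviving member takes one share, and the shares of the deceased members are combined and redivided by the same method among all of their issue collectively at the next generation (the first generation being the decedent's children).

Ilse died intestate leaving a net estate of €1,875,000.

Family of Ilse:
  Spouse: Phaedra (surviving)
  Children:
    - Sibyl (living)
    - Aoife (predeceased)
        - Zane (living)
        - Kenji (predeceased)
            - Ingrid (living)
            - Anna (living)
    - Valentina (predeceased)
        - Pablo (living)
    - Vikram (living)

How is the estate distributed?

Phaedra: €975,000; Sibyl: €225,000; Zane: €150,000; Ingrid: €75,000; Anna: €75,000; Pablo: €150,000; Vikram: €225,000

Phaedra first takes €75,000, leaving a balance of €1,800,000. Phaedra then takes one-half of the balance (€900,000), for a total of €975,000. The remaining €900,000 passes to the descendants.
The descendants' portion (€900,000) is divided at the children's generation into 4 shares of €225,000. Sibyl and Vikram each take €225,000. The 2 shares of the deceased (Aoife and Valentina) are combined into a pool of €450,000.
That pool (€450,000) is divided at the grandchildren's generation into 3 shares of €150,000. Zane and Pablo each take €150,000. The remaining share for the deceased Kenji (€150,000) is carried to the next generation.
That pool (€150,000) is divided at the great-grandchildren's generation equally among Ingrid and Anna: €75,000 each.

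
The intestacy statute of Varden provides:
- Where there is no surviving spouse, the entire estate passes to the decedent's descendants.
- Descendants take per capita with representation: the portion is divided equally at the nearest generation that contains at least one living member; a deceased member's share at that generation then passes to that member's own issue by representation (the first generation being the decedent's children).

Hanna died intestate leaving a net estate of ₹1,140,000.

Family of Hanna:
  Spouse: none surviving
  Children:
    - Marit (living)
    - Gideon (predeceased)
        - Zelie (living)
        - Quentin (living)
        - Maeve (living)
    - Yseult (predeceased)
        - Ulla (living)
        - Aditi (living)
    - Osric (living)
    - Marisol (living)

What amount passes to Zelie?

Zelie receives ₹76,000.

The entire ₹1,140,000 passes to the descendants.
That amount (₹1,140,000) is divided into 5 shares of ₹228,000: Marit, Osric, and Marisol each take ₹228,000; Gideon's ₹228,000 share passes to Gideon's issue; Yseult's ₹228,000 share passes to Yseult's issue.
Gideon's share (₹228,000) is divided into 3 shares of ₹76,000: Zelie, Quentin, and Maeve each take ₹76,000.
Yseult's share (₹228,000) is divided into 2 shares of ₹114,000: Ulla and Aditi each take ₹114,000.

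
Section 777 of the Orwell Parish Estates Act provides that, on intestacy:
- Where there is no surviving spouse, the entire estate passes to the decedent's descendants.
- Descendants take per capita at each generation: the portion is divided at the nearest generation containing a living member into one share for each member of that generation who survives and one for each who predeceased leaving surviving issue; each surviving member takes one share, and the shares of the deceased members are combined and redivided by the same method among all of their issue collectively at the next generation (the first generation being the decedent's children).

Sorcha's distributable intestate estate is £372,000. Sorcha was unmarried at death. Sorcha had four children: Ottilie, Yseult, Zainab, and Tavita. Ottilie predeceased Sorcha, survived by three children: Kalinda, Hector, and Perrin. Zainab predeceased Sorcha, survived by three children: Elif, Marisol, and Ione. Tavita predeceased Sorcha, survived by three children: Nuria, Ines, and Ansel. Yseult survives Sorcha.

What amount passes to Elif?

Elif receives £31,000.

The entire £372,000 passes to the descendants.
That amount (£372,000) is divided at the children's generation into 4 shares of £93,000. Yseult takes £93,000. The 3 shares of the deceased (Ottilie, Zainab, and Tavita) are combined into a pool of £279,000.
That pool (£279,000) is divided at the grandchildren's generation equally among Kalinda, Hector, Perrin, Elif, Marisol, Ione, Nuria, Ines, and Ansel: £31,000 each.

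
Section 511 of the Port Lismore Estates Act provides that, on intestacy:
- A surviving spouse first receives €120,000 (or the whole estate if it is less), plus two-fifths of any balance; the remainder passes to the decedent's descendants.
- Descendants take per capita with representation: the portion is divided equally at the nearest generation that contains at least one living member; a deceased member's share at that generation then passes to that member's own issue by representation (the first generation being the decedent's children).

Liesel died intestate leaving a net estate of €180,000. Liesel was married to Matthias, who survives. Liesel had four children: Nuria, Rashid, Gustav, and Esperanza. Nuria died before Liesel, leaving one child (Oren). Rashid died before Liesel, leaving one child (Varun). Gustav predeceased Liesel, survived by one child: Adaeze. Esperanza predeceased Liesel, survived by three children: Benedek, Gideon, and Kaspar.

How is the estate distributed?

Matthias first takes €120,000, leaving a balance of €60,000. Matthias then takes two-fifths of the balance (€24,000), for a total of €144,000. The remaining €36,000 passes to the descendants.
No child survives, so the initial division is made at the grandchildren's generation.
The descendants' portion (€36,000) is divided into 6 shares of €6,000: Oren, Varun, Adaeze, Benedek, Gideon, and Kaspar each take €6,000.

Matthias: €144,000; Oren: €6,000; Varun: €6,000; Adaeze: €6,000; Benedek: €6,000; Gideon: €6,000; Kaspar: €6,000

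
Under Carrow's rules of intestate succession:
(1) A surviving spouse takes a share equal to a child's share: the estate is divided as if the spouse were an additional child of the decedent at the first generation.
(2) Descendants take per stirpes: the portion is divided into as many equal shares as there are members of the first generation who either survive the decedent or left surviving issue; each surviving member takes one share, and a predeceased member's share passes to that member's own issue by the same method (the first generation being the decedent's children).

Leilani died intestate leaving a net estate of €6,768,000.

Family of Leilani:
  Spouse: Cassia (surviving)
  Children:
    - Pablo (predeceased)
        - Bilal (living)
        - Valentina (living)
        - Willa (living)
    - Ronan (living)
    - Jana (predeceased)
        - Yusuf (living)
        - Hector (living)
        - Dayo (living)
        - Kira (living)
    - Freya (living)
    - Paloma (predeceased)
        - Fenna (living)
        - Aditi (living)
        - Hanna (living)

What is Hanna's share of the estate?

The spouse counts as an additional share at the children's level, so there are 6 primary shares of €1,128,000. Cassia takes one such share (€1,128,000).
The children's combined portion (€5,640,000) is divided into 5 shares of €1,128,000: Ronan and Freya each take €1,128,000; Pablo's €1,128,000 share passes to Pablo's issue; Jana's €1,128,000 share passes to Jana's issue; Paloma's €1,128,000 share passes to Paloma's issue.
Pablo's share (€1,128,000) is divided into 3 shares of €376,000: Bilal, Valentina, and Willa each take €376,000.
Jana's share (€1,128,000) is divided into 4 shares of €282,000: Yusuf, Hector, Dayo, and Kira each take €282,000.
Paloma's share (€1,128,000) is divided into 3 shares of €376,000: Fenna, Aditi, and Hanna each take €376,000.

Hanna receives €376,000.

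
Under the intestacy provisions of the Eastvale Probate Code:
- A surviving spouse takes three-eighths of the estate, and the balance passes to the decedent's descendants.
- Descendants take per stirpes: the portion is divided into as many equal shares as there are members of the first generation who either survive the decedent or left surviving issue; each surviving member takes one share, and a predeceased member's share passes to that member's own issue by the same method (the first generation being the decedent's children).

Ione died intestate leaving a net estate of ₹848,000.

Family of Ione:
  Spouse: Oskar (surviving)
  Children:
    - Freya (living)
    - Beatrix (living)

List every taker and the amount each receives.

Oskar takes three-eighths of ₹848,000 = ₹318,000. The remaining ₹530,000 passes to the descendants.
The descendants' portion (₹530,000) is divided into 2 shares of ₹265,000: Freya and Beatrix each take ₹265,000.

Oskar: ₹318,000; Freya: ₹265,000; Beatrix: ₹265,000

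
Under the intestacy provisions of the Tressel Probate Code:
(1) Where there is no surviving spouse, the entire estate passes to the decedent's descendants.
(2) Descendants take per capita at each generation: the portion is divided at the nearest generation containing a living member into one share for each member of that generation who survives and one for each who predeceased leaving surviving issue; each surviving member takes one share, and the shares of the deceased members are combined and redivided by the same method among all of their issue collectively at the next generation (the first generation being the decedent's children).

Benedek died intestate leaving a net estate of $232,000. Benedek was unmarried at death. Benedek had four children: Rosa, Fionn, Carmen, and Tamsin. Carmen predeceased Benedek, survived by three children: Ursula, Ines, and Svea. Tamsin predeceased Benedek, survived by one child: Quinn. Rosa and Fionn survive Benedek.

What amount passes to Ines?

The entire $232,000 passes to the descendants.
That amount ($232,000) is divided at the children's generation into 4 shares of $58,000. Rosa and Fionn each take $58,000. The 2 shares of the deceased (Carmen and Tamsin) are combined into a pool of $116,000.
That pool ($116,000) is divided at the grandchildren's generation equally among Ursula, Ines, Svea, and Quinn: $29,000 each.

Ines receives $29,000.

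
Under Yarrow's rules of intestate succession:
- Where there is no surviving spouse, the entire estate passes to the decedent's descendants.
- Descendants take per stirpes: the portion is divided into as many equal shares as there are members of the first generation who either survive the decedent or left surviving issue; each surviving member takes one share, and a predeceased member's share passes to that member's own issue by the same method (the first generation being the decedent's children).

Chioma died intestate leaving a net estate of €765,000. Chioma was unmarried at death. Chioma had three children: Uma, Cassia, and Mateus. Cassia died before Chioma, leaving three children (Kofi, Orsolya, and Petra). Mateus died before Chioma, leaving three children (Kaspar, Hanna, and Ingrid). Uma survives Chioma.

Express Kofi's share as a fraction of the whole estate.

The entire €765,000 passes to the descendants.
That amount (€765,000) is divided into 3 shares of €255,000: Uma takes €255,000; Cassia's €255,000 share passes to Cassia's issue; Mateus's €255,000 share passes to Mateus's issue.
Cassia's share (€255,000) is divided into 3 shares of €85,000: Kofi, Orsolya, and Petra each take €85,000.
Mateus's share (€255,000) is divided into 3 shares of €85,000: Kaspar, Hanna, and Ingrid each take €85,000.

Kofi receives 1/9 of the estate.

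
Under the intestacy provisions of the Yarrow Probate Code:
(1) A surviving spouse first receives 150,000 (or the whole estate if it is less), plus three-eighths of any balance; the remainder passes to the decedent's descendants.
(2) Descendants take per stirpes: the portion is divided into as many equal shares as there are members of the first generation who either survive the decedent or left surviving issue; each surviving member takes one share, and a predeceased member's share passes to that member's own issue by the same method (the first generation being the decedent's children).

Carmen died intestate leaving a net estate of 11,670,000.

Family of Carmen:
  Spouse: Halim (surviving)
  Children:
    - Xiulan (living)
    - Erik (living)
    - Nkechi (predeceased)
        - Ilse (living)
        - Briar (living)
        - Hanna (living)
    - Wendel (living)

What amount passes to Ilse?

Ilse receives 600,000.

Halim first takes 150,000, leaving a balance of 11,520,000. Halim then takes three-eighths of the balance (4,320,000), for a total of 4,470,000. The remaining 7,200,000 passes to the descendants.
The descendants' portion (7,200,000) is divided into 4 shares of 1,800,000: Xiulan, Erik, and Wendel each take 1,800,000; Nkechi's 1,800,000 share passes to Nkechi's issue.
Nkechi's share (1,800,000) is divided into 3 shares of 600,000: Ilse, Briar, and Hanna each take 600,000.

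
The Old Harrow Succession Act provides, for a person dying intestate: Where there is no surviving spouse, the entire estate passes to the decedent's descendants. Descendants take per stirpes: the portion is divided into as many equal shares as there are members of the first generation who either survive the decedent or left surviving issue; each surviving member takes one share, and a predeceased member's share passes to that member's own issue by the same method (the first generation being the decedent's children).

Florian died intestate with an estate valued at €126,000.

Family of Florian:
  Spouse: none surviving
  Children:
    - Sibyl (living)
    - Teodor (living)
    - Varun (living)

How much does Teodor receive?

Teodor receives €42,000.

The entire €126,000 passes to the descendants.
That amount (€126,000) is divided into 3 shares of €42,000: Sibyl, Teodor, and Varun each take €42,000.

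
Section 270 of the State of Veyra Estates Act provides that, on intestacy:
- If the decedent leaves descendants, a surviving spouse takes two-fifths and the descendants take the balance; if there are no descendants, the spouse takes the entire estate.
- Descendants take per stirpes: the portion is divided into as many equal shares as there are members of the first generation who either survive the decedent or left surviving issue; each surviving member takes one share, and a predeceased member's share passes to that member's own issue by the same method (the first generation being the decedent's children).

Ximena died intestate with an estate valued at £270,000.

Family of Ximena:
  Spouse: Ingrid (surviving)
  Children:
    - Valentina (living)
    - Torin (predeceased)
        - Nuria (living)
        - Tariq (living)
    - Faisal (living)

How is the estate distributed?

Ingrid takes two-fifths of £270,000 = £108,000. The remaining £162,000 passes to the descendants.
The descendants' portion (£162,000) is divided into 3 shares of £54,000: Valentina and Faisal each take £54,000; Torin's £54,000 share passes to Torin's issue.
Torin's share (£54,000) is divided into 2 shares of £27,000: Nuria and Tariq each take £27,000.

Ingrid: £108,000; Valentina: £54,000; Nuria: £27,000; Tariq: £27,000; Faisal: £54,000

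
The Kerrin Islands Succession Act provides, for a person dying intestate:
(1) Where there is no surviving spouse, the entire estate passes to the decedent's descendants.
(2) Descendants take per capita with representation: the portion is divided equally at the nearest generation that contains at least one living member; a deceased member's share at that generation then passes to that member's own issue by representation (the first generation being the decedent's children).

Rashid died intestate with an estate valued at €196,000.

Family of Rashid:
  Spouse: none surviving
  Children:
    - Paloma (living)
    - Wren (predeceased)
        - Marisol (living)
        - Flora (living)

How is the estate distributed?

Paloma: €98,000; Marisol: €49,000; Flora: €49,000

The entire €196,000 passes to the descendants.
That amount (€196,000) is divided into 2 shares of €98,000: Paloma takes €98,000; Wren's €98,000 share passes to Wren's issue.
Wren's share (€98,000) is divided into 2 shares of €49,000: Marisol and Flora each take €49,000.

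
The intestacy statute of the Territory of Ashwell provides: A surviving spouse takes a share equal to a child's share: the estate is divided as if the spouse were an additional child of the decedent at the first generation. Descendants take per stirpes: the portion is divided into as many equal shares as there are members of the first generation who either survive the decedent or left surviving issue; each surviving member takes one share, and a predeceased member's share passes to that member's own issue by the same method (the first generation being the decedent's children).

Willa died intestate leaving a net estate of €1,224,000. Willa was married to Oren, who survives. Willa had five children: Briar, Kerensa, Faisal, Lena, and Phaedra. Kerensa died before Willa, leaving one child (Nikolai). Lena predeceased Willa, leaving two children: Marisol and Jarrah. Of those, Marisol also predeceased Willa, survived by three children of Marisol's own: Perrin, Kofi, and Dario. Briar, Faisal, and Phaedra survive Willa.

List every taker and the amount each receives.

The spouse counts as an additional share at the children's level, so there are 6 primary shares of €204,000. Oren takes one such share (€204,000).
The children's combined portion (€1,020,000) is divided into 5 shares of €204,000: Briar, Faisal, and Phaedra each take €204,000; Kerensa's €204,000 share passes to Kerensa's issue; Lena's €204,000 share passes to Lena's issue.
Kerensa's share (€204,000) passes entirely to Nikolai.
Lena's share (€204,000) is divided into 2 shares of €102,000: Jarrah takes €102,000; Marisol's €102,000 share passes to Marisol's issue.
Marisol's share (€102,000) is divided into 3 shares of €34,000: Perrin, Kofi, and Dario each take €34,000.

Oren: €204,000; Briar: €204,000; Nikolai: €204,000; Faisal: €204,000; Perrin: €34,000; Kofi: €34,000; Dario: €34,000; Jarrah: €102,000; Phaedra: €204,000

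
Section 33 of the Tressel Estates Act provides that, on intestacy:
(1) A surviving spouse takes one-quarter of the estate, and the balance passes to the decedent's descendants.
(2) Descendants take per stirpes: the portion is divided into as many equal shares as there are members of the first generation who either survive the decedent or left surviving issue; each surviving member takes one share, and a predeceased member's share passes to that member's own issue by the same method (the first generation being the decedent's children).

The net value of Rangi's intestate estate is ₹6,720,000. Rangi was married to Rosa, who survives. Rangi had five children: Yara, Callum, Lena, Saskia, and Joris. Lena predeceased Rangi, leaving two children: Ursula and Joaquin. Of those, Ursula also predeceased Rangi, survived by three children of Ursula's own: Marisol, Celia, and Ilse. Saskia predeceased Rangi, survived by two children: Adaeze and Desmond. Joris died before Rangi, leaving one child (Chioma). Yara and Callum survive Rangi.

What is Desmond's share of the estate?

Rosa takes one-quarter of ₹6,720,000 = ₹1,680,000. The remaining ₹5,040,000 passes to the descendants.
The descendants' portion (₹5,040,000) is divided into 5 shares of ₹1,008,000: Yara and Callum each take ₹1,008,000; Lena's ₹1,008,000 share passes to Lena's issue; Saskia's ₹1,008,000 share passes to Saskia's issue; Joris's ₹1,008,000 share passes to Joris's issue.
Lena's share (₹1,008,000) is divided into 2 shares of ₹504,000: Joaquin takes ₹504,000; Ursula's ₹504,000 share passes to Ursula's issue.
Ursula's share (₹504,000) is divided into 3 shares of ₹168,000: Marisol, Celia, and Ilse each take ₹168,000.
Saskia's share (₹1,008,000) is divided into 2 shares of ₹504,000: Adaeze and Desmond each take ₹504,000.
Joris's share (₹1,008,000) passes entirely to Chioma.

Desmond receives ₹504,000.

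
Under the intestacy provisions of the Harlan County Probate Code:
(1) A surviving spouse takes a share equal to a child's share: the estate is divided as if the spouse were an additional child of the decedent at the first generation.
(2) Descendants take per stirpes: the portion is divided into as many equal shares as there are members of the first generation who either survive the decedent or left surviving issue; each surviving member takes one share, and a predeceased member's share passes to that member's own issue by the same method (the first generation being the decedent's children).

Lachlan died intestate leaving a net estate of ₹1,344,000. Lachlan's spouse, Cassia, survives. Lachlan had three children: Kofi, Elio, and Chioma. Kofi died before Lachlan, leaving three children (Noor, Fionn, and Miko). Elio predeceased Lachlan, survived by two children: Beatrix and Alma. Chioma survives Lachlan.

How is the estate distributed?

The spouse counts as an additional share at the children's level, so there are 4 primary shares of ₹336,000. Cassia takes one such share (₹336,000).
The children's combined portion (₹1,008,000) is divided into 3 shares of ₹336,000: Chioma takes ₹336,000; Kofi's ₹336,000 share passes to Kofi's issue; Elio's ₹336,000 share passes to Elio's issue.
Kofi's share (₹336,000) is divided into 3 shares of ₹112,000: Noor, Fionn, and Miko each take ₹112,000.
Elio's share (₹336,000) is divided into 2 shares of ₹168,000: Beatrix and Alma each take ₹168,000.

Cassia: ₹336,000; Noor: ₹112,000; Fionn: ₹112,000; Miko: ₹112,000; Beatrix: ₹168,000; Alma: ₹168,000; Chioma: ₹336,000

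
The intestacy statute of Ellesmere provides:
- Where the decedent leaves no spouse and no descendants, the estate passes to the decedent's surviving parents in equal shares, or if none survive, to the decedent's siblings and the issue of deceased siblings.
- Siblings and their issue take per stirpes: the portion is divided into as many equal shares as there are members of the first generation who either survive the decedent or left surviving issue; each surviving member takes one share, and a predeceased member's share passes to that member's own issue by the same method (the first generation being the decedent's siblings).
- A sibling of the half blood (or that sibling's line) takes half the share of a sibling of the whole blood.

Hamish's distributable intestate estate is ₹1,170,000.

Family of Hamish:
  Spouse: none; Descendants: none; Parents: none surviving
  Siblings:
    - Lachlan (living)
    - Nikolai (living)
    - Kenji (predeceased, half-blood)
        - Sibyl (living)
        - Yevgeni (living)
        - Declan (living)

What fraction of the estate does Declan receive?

Declan receives 1/15 of the estate.

The entire ₹1,170,000 passes to the siblings and their issue.
Counting each half-blood sibling's line as half a unit, there are 5/2 units in ₹1,170,000, so one unit is ₹468,000. Whole-blood lines (Lachlan and Nikolai) take ₹468,000 each; half-blood lines (Kenji) take ₹234,000 each.
Kenji's share (₹234,000) is divided into 3 shares of ₹78,000: Sibyl, Yevgeni, and Declan each take ₹78,000.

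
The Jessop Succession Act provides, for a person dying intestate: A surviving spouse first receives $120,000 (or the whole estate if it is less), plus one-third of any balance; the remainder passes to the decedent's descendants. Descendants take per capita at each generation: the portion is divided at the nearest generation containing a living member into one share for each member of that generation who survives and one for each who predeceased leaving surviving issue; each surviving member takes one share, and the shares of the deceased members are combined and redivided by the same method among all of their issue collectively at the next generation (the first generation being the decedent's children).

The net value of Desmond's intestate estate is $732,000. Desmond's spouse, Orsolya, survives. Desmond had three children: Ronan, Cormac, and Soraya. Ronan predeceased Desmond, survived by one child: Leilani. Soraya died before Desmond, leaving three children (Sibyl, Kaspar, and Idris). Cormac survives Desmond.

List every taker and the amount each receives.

Orsolya: $324,000; Leilani: $68,000; Cormac: $136,000; Sibyl: $68,000; Kaspar: $68,000; Idris: $68,000

Orsolya first takes $120,000, leaving a balance of $612,000. Orsolya then takes one-third of the balance ($204,000), for a total of $324,000. The remaining $408,000 passes to the descendants.
The descendants' portion ($408,000) is divided at the children's generation into 3 shares of $136,000. Cormac takes $136,000. The 2 shares of the deceased (Ronan and Soraya) are combined into a pool of $272,000.
That pool ($272,000) is divided at the grandchildren's generation equally among Leilani, Sibyl, Kaspar, and Idris: $68,000 each.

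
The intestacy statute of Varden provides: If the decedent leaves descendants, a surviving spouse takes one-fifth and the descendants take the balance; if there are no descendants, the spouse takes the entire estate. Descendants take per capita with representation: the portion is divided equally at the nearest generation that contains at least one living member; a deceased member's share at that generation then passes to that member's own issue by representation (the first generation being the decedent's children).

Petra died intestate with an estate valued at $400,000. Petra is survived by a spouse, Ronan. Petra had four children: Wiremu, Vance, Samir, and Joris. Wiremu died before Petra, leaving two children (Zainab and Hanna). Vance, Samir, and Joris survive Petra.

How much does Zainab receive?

Ronan takes one-fifth of $400,000 = $80,000. The remaining $320,000 passes to the descendants.
The descendants' portion ($320,000) is divided into 4 shares of $80,000: Vance, Samir, and Joris each take $80,000; Wiremu's $80,000 share passes to Wiremu's issue.
Wiremu's share ($80,000) is divided into 2 shares of $40,000: Zainab and Hanna each take $40,000.

Zainab receives $40,000.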